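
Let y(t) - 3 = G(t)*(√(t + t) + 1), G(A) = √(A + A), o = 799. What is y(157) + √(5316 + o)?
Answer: 317 + √314 + √6115 ≈ 412.92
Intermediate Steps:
G(A) = √2*√A (G(A) = √(2*A) = √2*√A)
y(t) = 3 + √2*√t*(1 + √2*√t) (y(t) = 3 + (√2*√t)*(√(t + t) + 1) = 3 + (√2*√t)*(√(2*t) + 1) = 3 + (√2*√t)*(√2*√t + 1) = 3 + (√2*√t)*(1 + √2*√t) = 3 + √2*√t*(1 + √2*√t))
y(157) + √(5316 + o) = (3 + 2*157 + √2*√157) + √(5316 + 799) = (3 + 314 + √314) + √6115 = (317 + √314) + √6115 = 317 + √314 + √6115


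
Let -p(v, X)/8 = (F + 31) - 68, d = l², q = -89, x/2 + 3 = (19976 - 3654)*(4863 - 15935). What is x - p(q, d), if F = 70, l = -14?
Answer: -361434110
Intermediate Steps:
x = -361434374 (x = -6 + 2*((19976 - 3654)*(4863 - 15935)) = -6 + 2*(16322*(-11072)) = -6 + 2*(-180717184) = -6 - 361434368 = -361434374)
d = 196 (d = (-14)² = 196)
p(v, X) = -264 (p(v, X) = -8*((70 + 31) - 68) = -8*(101 - 68) = -8*33 = -264)
x - p(q, d) = -361434374 - 1*(-264) = -361434374 + 264 = -361434110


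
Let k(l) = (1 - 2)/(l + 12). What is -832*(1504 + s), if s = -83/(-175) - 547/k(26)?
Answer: -3245493056/175 ≈ -1.8546e+7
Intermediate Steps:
k(l) = -1/(12 + l)
s = 3637633/175 (s = -83/(-175) - 547/((-1/(12 + 26))) = -83*(-1/175) - 547/((-1/38)) = 83/175 - 547/((-1*1/38)) = 83/175 - 547/(-1/38) = 83/175 - 547*(-38) = 83/175 + 20786 = 3637633/175 ≈ 20786.)
-832*(1504 + s) = -832*(1504 + 3637633/175) = -832*3900833/175 = -3245493056/175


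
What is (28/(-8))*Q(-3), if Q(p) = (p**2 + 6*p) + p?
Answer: 42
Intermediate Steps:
Q(p) = p**2 + 7*p
(28/(-8))*Q(-3) = (28/(-8))*(-3*(7 - 3)) = (-1/8*28)*(-3*4) = -7/2*(-12) = 42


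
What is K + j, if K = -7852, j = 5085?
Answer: -2767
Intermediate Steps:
K + j = -7852 + 5085 = -2767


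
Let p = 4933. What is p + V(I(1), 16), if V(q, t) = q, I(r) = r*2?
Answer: 4935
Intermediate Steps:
I(r) = 2*r
p + V(I(1), 16) = 4933 + 2*1 = 4933 + 2 = 4935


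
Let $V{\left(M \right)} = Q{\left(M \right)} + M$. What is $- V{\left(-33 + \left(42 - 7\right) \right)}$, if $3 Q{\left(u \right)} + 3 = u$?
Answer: $- \frac{5}{3} \approx -1.6667$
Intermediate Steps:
$Q{\left(u \right)} = -1 + \frac{u}{3}$
$V{\left(M \right)} = -1 + \frac{4 M}{3}$ ($V{\left(M \right)} = \left(-1 + \frac{M}{3}\right) + M = -1 + \frac{4 M}{3}$)
$- V{\left(-33 + \left(42 - 7\right) \right)} = - (-1 + \frac{4 \left(-33 + \left(42 - 7\right)\right)}{3}) = - (-1 + \frac{4 \left(-33 + 35\right)}{3}) = - (-1 + \frac{4}{3} \cdot 2) = - (-1 + \frac{8}{3}) = \left(-1\right) \frac{5}{3} = - \frac{5}{3}$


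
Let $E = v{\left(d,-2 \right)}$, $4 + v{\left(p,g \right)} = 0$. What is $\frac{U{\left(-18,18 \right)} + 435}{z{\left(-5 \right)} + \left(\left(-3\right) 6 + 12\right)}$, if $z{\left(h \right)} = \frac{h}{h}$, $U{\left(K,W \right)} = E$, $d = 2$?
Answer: $- \frac{431}{5} \approx -86.2$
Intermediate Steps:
$v{\left(p,g \right)} = -4$ ($v{\left(p,g \right)} = -4 + 0 = -4$)
$E = -4$
$U{\left(K,W \right)} = -4$
$z{\left(h \right)} = 1$
$\frac{U{\left(-18,18 \right)} + 435}{z{\left(-5 \right)} + \left(\left(-3\right) 6 + 12\right)} = \frac{-4 + 435}{1 + \left(\left(-3\right) 6 + 12\right)} = \frac{431}{1 + \left(-18 + 12\right)} = \frac{431}{1 - 6} = \frac{431}{-5} = 431 \left(- \frac{1}{5}\right) = - \frac{431}{5}$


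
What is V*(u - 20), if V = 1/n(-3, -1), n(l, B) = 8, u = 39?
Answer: 19/8 ≈ 2.3750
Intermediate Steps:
V = 1/8 ≈ 0.12500
V*(u - 20) = (39 - 20)/8 = (1/8)*19 = 19/8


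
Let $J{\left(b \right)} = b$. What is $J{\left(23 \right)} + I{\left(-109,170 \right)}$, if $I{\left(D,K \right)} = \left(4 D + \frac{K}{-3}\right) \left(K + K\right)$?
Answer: $- \frac{502451}{3} \approx -1.6748 \cdot 10^{5}$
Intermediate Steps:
$I{\left(D,K \right)} = 2 K \left(4 D - \frac{K}{3}\right)$ ($I{\left(D,K \right)} = \left(4 D - \frac{K}{3}\right) 2 K = 2 K \left(4 D - \frac{K}{3}\right)$)
$J{\left(23 \right)} + I{\left(-109,170 \right)} = 23 + \frac{2}{3} \cdot 170 \left(\left(-1\right) 170 + 12 \left(-109\right)\right) = 23 + \frac{2}{3} \cdot 170 \left(-170 - 1308\right) = 23 + \frac{2}{3} \cdot 170 \left(-1478\right) = 23 - \frac{502520}{3} = - \frac{502451}{3}$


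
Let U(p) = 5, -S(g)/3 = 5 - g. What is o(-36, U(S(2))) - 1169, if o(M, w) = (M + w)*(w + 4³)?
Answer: -3308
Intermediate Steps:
S(g) = -15 + 3*g (S(g) = -3*(5 - g) = -15 + 3*g)
o(M, w) = (64 + w)*(M + w) (o(M, w) = (M + w)*(w + 64) = (M + w)*(64 + w) = (64 + w)*(M + w))
o(-36, U(S(2))) - 1169 = (5² + 64*(-36) + 64*5 - 36*5) - 1169 = (25 - 2304 + 320 - 180) - 1169 = -2139 - 1169 = -3308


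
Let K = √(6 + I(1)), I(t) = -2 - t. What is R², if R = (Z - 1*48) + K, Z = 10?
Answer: (38 - √3)² ≈ 1315.4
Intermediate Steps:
K = √3 (K = √(6 + (-2 - 1*1)) = √(6 + (-2 - 1)) = √(6 - 3) = √3 ≈ 1.7320)
R = -38 + √3 (R = (10 - 1*48) + √3 = (10 - 48) + √3 = -38 + √3 ≈ -36.268)
R² = (-38 + √3)²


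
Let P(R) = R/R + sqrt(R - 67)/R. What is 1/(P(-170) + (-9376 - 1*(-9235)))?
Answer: -4046000/566440237 + 170*I*sqrt(237)/566440237 ≈ -0.0071429 + 4.6203e-6*I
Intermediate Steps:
P(R) = 1 + sqrt(-67 + R)/R
1/(P(-170) + (-9376 - 1*(-9235))) = 1/((-170 + sqrt(-67 - 170))/(-170) + (-9376 - 1*(-9235))) = 1/(-(-170 + sqrt(-237))/170 + (-9376 + 9235)) = 1/(-(-170 + I*sqrt(237))/170 - 141) = 1/((1 - I*sqrt(237)/170) - 141) = 1/(-140 - I*sqrt(237)/170)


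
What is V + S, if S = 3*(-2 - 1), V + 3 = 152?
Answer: 140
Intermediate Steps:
V = 149 (V = -3 + 152 = 149)
S = -9 (S = 3*(-3) = -9)
V + S = 149 - 9 = 140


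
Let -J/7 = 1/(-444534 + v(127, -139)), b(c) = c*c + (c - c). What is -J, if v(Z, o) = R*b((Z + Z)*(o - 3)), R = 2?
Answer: 7/2601356714 ≈ 2.6909e-9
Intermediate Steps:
b(c) = c**2 (b(c) = c**2 + 0 = c**2)
v(Z, o) = 8*Z**2*(-3 + o)**2 (v(Z, o) = 2*((Z + Z)*(o - 3))**2 = 2*((2*Z)*(-3 + o))**2 = 2*(2*Z*(-3 + o))**2 = 2*(4*Z**2*(-3 + o)**2) = 8*Z**2*(-3 + o)**2)
J = -7/2601356714 (J = -7/(-444534 + 8*127**2*(-3 - 139)**2) = -7/(-444534 + 8*16129*(-142)**2) = -7/(-444534 + 8*16129*20164) = -7/(-444534 + 2601801248) = -7/2601356714 ≈ -2.6909e-9)
-J = -1*(-7/2601356714) = 7/2601356714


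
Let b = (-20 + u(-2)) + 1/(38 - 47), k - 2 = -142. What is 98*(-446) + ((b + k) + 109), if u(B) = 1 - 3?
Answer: -393850/9 ≈ -43761.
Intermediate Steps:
k = -140 (k = 2 - 142 = -140)
u(B) = -2
b = -199/9 (b = (-20 - 2) + 1/(38 - 47) = -22 + 1/(-9) = -22 - 1/9 = -199/9 ≈ -22.111)
98*(-446) + ((b + k) + 109) = 98*(-446) + ((-199/9 - 140) + 109) = -43708 + (-1459/9 + 109) = -43708 - 478/9 = -393850/9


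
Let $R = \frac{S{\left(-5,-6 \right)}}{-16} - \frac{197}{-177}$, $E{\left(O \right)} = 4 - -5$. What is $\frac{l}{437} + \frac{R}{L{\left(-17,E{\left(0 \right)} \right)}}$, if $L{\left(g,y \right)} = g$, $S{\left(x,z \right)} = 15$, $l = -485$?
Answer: $- \frac{23567029}{21038928} \approx -1.1202$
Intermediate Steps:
$E{\left(O \right)} = 9$ ($E{\left(O \right)} = 4 + 5 = 9$)
$R = \frac{497}{2832}$ ($R = \frac{15}{-16} - \frac{197}{-177} = 15 \left(- \frac{1}{16}\right) - - \frac{197}{177} = - \frac{15}{16} + \frac{197}{177} = \frac{497}{2832} \approx 0.17549$)
$\frac{l}{437} + \frac{R}{L{\left(-17,E{\left(0 \right)} \right)}} = - \frac{485}{437} + \frac{497}{2832 \left(-17\right)} = \left(-485\right) \frac{1}{437} + \frac{497}{2832} \left(- \frac{1}{17}\right) = - \frac{485}{437} - \frac{497}{48144} = - \frac{23567029}{21038928}$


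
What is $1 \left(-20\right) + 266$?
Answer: $246$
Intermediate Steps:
$1 \left(-20\right) + 266 = -20 + 266 = 246$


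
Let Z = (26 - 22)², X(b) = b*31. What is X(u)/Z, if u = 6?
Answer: 93/8 ≈ 11.625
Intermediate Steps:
X(b) = 31*b
Z = 16 (Z = 4² = 16)
X(u)/Z = (31*6)/16 = 186*(1/16) = 93/8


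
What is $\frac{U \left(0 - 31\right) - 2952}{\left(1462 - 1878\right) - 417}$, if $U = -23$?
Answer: $\frac{2239}{833} \approx 2.6879$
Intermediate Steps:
$\frac{U \left(0 - 31\right) - 2952}{\left(1462 - 1878\right) - 417} = \frac{- 23 \left(0 - 31\right) - 2952}{\left(1462 - 1878\right) - 417} = \frac{\left(-23\right) \left(-31\right) - 2952}{\left(1462 - 1878\right) - 417} = \frac{713 - 2952}{-416 - 417} = - \frac{2239}{-833} = \left(-2239\right) \left(- \frac{1}{833}\right) = \frac{2239}{833}$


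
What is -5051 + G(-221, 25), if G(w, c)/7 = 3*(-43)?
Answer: -5954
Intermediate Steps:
G(w, c) = -903 (G(w, c) = 7*(3*(-43)) = 7*(-129) = -903)
-5051 + G(-221, 25) = -5051 - 903 = -5954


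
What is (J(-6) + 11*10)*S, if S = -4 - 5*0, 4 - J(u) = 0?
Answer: -456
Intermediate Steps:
J(u) = 4 (J(u) = 4 - 1*0 = 4 + 0 = 4)
S = -4 (S = -4 + 0 = -4)
(J(-6) + 11*10)*S = (4 + 11*10)*(-4) = (4 + 110)*(-4) = 114*(-4) = -456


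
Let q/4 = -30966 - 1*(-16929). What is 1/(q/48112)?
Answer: -12028/14037 ≈ -0.85688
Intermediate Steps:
q = -56148 (q = 4*(-30966 - 1*(-16929)) = 4*(-30966 + 16929) = 4*(-14037) = -56148)
1/(q/48112) = 1/(-56148/48112) = 1/(-56148*1/48112) = 1/(-14037/12028) = -12028/14037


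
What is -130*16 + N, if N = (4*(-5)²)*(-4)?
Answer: -2480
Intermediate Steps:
N = -400 (N = (4*25)*(-4) = 100*(-4) = -400)
-130*16 + N = -130*16 - 400 = -2080 - 400 = -2480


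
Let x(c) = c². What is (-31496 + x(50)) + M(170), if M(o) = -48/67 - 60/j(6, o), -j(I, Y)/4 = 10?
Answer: -3885359/134 ≈ -28995.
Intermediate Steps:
j(I, Y) = -40 (j(I, Y) = -4*10 = -40)
M(o) = 105/134 (M(o) = -48/67 - 60/(-40) = -48*1/67 - 60*(-1/40) = -48/67 + 3/2 = 105/134)
(-31496 + x(50)) + M(170) = (-31496 + 50²) + 105/134 = (-31496 + 2500) + 105/134 = -28996 + 105/134 = -3885359/134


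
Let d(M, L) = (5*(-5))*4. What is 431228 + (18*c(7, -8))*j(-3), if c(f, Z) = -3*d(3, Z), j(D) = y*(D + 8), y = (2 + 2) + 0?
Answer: 539228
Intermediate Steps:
d(M, L) = -100 (d(M, L) = -25*4 = -100)
y = 4 (y = 4 + 0 = 4)
j(D) = 32 + 4*D (j(D) = 4*(D + 8) = 4*(8 + D) = 32 + 4*D)
c(f, Z) = 300 (c(f, Z) = -3*(-100) = 300)
431228 + (18*c(7, -8))*j(-3) = 431228 + (18*300)*(32 + 4*(-3)) = 431228 + 5400*(32 - 12) = 431228 + 5400*20 = 431228 + 108000 = 539228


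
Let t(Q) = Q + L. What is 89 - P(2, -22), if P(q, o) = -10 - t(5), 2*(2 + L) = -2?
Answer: 101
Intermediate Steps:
L = -3 (L = -2 + (½)*(-2) = -2 - 1 = -3)
t(Q) = -3 + Q (t(Q) = Q - 3 = -3 + Q)
P(q, o) = -12 (P(q, o) = -10 - (-3 + 5) = -10 - 1*2 = -10 - 2 = -12)
89 - P(2, -22) = 89 - 1*(-12) = 89 + 12 = 101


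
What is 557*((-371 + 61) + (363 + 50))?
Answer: 57371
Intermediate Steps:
557*((-371 + 61) + (363 + 50)) = 557*(-310 + 413) = 557*103 = 57371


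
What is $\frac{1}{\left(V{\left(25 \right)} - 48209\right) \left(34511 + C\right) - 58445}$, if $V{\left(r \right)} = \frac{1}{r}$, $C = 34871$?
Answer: $- \frac{25}{83622312693} \approx -2.9896 \cdot 10^{-10}$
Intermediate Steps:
$\frac{1}{\left(V{\left(25 \right)} - 48209\right) \left(34511 + C\right) - 58445} = \frac{1}{\left(\frac{1}{25} - 48209\right) \left(34511 + 34871\right) - 58445} = \frac{1}{\left(\frac{1}{25} - 48209\right) 69382 - 58445} = \frac{1}{\left(- \frac{1205224}{25}\right) 69382 - 58445} = \frac{1}{- \frac{83620851568}{25} - 58445} = \frac{1}{- \frac{83622312693}{25}} = - \frac{25}{83622312693}$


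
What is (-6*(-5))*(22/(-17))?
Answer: -660/17 ≈ -38.824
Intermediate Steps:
(-6*(-5))*(22/(-17)) = 30*(22*(-1/17)) = 30*(-22/17) = -660/17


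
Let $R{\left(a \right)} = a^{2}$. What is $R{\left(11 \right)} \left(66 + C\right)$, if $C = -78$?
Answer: $-1452$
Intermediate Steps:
$R{\left(11 \right)} \left(66 + C\right) = 11^{2} \left(66 - 78\right) = 121 \left(-12\right) = -1452$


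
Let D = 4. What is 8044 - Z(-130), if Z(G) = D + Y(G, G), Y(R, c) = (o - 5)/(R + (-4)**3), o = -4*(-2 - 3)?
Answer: 1559775/194 ≈ 8040.1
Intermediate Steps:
o = 20 (o = -4*(-5) = 20)
Y(R, c) = 15/(-64 + R) (Y(R, c) = (20 - 5)/(R + (-4)**3) = 15/(R - 64) = 15/(-64 + R))
Z(G) = 4 + 15/(-64 + G)
8044 - Z(-130) = 8044 - (-241 + 4*(-130))/(-64 - 130) = 8044 - (-241 - 520)/(-194) = 8044 - (-1)*(-761)/194 = 8044 - 1*761/194 = 8044 - 761/194 = 1559775/194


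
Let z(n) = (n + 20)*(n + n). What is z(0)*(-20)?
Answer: 0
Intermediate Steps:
z(n) = 2*n*(20 + n) (z(n) = (20 + n)*(2*n) = 2*n*(20 + n))
z(0)*(-20) = (2*0*(20 + 0))*(-20) = (2*0*20)*(-20) = 0*(-20) = 0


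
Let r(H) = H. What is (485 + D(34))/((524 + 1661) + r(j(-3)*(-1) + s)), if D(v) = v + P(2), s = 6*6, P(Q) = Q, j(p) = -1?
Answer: 521/2222 ≈ 0.23447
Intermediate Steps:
s = 36
D(v) = 2 + v (D(v) = v + 2 = 2 + v)
(485 + D(34))/((524 + 1661) + r(j(-3)*(-1) + s)) = (485 + (2 + 34))/((524 + 1661) + (-1*(-1) + 36)) = (485 + 36)/(2185 + (1 + 36)) = 521/(2185 + 37) = 521/2222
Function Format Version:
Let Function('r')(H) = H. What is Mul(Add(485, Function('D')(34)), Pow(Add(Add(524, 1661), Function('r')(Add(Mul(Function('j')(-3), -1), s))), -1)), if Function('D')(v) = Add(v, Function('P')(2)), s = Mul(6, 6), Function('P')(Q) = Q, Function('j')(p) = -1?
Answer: Rational(521, 2222) ≈ 0.23447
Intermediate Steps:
s = 36
Function('D')(v) = Add(2, v) (Function('D')(v) = Add(v, 2) = Add(2, v))
Mul(Add(485, Function('D')(34)), Pow(Add(Add(524, 1661), Function('r')(Add(Mul(Function('j')(-3), -1), s))), -1)) = Mul(Add(485, Add(2, 34)), Pow(Add(Add(524, 1661), Add(Mul(-1, -1), 36)), -1)) = Mul(Add(485, 36), Pow(Add(2185, Add(1, 36)), -1)) = Mul(521, Pow(Add(2185, 37), -1)) = Mul(521, Pow(2222, -1)) = Mul(521, Rational(1, 2222)) = Rational(521, 2222)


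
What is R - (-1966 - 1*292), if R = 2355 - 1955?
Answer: 2658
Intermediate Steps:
R = 400
R - (-1966 - 1*292) = 400 - (-1966 - 1*292) = 400 - (-1966 - 292) = 400 - 1*(-2258) = 400 + 2258 = 2658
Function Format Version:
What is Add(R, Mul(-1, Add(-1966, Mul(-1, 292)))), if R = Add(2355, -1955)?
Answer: 2658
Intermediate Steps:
R = 400
Add(R, Mul(-1, Add(-1966, Mul(-1, 292)))) = Add(400, Mul(-1, Add(-1966, Mul(-1, 292)))) = Add(400, Mul(-1, Add(-1966, -292))) = Add(400, Mul(-1, -2258)) = Add(400, 2258) = 2658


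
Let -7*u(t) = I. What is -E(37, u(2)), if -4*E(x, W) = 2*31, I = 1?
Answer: 31/2 ≈ 15.500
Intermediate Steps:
u(t) = -⅐ (u(t) = -⅐*1 = -⅐)
E(x, W) = -31/2
-E(37, u(2)) = -1*(-31/2) = 31/2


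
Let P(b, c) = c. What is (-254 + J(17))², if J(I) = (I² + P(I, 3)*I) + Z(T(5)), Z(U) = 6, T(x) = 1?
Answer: 8464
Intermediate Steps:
J(I) = 6 + I² + 3*I (J(I) = (I² + 3*I) + 6 = 6 + I² + 3*I)
(-254 + J(17))² = (-254 + (6 + 17² + 3*17))² = (-254 + (6 + 289 + 51))² = (-254 + 346)² = 92² = 8464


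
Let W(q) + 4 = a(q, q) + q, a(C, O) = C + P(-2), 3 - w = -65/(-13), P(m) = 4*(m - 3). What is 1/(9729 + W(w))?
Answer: 1/9701 ≈ 0.00010308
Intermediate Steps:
P(m) = -12 + 4*m (P(m) = 4*(-3 + m) = -12 + 4*m)
w = -2 (w = 3 - (-65)/(-13) = 3 - (-65)*(-1)/13 = 3 - 1*5 = 3 - 5 = -2)
a(C, O) = -20 + C (a(C, O) = C + (-12 + 4*(-2)) = C + (-12 - 8) = C - 20 = -20 + C)
W(q) = -24 + 2*q (W(q) = -4 + ((-20 + q) + q) = -4 + (-20 + 2*q) = -24 + 2*q)
1/(9729 + W(w)) = 1/(9729 + (-24 + 2*(-2))) = 1/(9729 + (-24 - 4)) = 1/(9729 - 28) = 1/9701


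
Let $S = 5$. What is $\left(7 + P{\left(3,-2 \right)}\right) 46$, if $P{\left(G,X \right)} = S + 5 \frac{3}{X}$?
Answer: $207$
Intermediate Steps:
$P{\left(G,X \right)} = 5 + \frac{15}{X}$ ($P{\left(G,X \right)} = 5 + 5 \frac{3}{X} = 5 + \frac{15}{X}$)
$\left(7 + P{\left(3,-2 \right)}\right) 46 = \left(7 + \left(5 + \frac{15}{-2}\right)\right) 46 = \left(7 + \left(5 + 15 \left(- \frac{1}{2}\right)\right)\right) 46 = \left(7 + \left(5 - \frac{15}{2}\right)\right) 46 = \left(7 - \frac{5}{2}\right) 46 = \frac{9}{2} \cdot 46 = 207$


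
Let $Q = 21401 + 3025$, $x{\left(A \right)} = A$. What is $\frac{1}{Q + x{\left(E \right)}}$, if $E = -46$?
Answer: $\frac{1}{24380} \approx 4.1017 \cdot 10^{-5}$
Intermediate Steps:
$Q = 24426$
$\frac{1}{Q + x{\left(E \right)}} = \frac{1}{24426 - 46} = \frac{1}{24380}$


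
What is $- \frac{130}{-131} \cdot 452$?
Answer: $\frac{58760}{131} \approx 448.55$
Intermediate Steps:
$- \frac{130}{-131} \cdot 452 = \left(-130\right) \left(- \frac{1}{131}\right) 452 = \frac{130}{131} \cdot 452 = \frac{58760}{131}$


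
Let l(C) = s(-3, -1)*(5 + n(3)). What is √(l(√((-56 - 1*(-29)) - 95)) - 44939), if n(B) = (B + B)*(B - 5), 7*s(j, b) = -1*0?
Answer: I*√44939 ≈ 211.99*I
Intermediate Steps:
s(j, b) = 0 (s(j, b) = (-1*0)/7 = (⅐)*0 = 0)
n(B) = 2*B*(-5 + B) (n(B) = (2*B)*(-5 + B) = 2*B*(-5 + B))
l(C) = 0 (l(C) = 0*(5 + 2*3*(-5 + 3)) = 0*(5 + 2*3*(-2)) = 0*(5 - 12) = 0*(-7) = 0)
√(l(√((-56 - 1*(-29)) - 95)) - 44939) = √(0 - 44939) = √(-44939) = I*√44939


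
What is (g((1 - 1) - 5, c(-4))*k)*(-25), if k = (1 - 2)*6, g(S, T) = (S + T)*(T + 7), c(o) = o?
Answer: -4050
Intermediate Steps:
g(S, T) = (7 + T)*(S + T) (g(S, T) = (S + T)*(7 + T) = (7 + T)*(S + T))
k = -6 (k = -1*6 = -6)
(g((1 - 1) - 5, c(-4))*k)*(-25) = (((-4)² + 7*((1 - 1) - 5) + 7*(-4) + ((1 - 1) - 5)*(-4))*(-6))*(-25) = ((16 + 7*(0 - 5) - 28 + (0 - 5)*(-4))*(-6))*(-25) = ((16 + 7*(-5) - 28 - 5*(-4))*(-6))*(-25) = ((16 - 35 - 28 + 20)*(-6))*(-25) = -27*(-6)*(-25) = 162*(-25) = -4050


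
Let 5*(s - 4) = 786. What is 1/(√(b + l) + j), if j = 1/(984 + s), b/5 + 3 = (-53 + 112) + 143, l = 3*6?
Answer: -28630/33213307963 + 32787076*√1013/33213307963 ≈ 0.031418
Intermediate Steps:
s = 806/5 (s = 4 + (⅕)*786 = 4 + 786/5 = 806/5 ≈ 161.20)
l = 18
b = 995 (b = -15 + 5*((-53 + 112) + 143) = -15 + 5*(59 + 143) = -15 + 5*202 = -15 + 1010 = 995)
j = 5/5726 (j = 1/(984 + 806/5) = 1/(5726/5) = 5/5726 ≈ 0.00087321)
1/(√(b + l) + j) = 1/(√(995 + 18) + 5/5726) = 1/(√1013 + 5/5726) = 1/(5/5726 + √1013)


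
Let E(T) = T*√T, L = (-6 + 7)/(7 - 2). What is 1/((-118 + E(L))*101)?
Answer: -14750/175790399 - 5*√5/175790399 ≈ -8.3970e-5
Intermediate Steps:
L = ⅕ (L = 1/5 = 1*(⅕) = ⅕ ≈ 0.20000)
E(T) = T^(3/2)
1/((-118 + E(L))*101) = 1/((-118 + (⅕)^(3/2))*101) = 1/((-118 + √5/25)*101) = 1/(-11918 + 101*√5/25)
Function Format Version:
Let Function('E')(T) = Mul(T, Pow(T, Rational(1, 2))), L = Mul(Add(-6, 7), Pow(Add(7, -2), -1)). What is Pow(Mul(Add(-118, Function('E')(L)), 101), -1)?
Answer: Add(Rational(-14750, 175790399), Mul(Rational(-5, 175790399), Pow(5, Rational(1, 2)))) ≈ -8.3970e-5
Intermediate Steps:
L = Rational(1, 5) (L = Mul(1, Pow(5, -1)) = Mul(1, Rational(1, 5)) = Rational(1, 5) ≈ 0.20000)
Function('E')(T) = Pow(T, Rational(3, 2))
Pow(Mul(Add(-118, Function('E')(L)), 101), -1) = Pow(Mul(Add(-118, Pow(Rational(1, 5), Rational(3, 2))), 101), -1) = Pow(Mul(Add(-118, Mul(Rational(1, 25), Pow(5, Rational(1, 2)))), 101), -1) = Pow(Add(-11918, Mul(Rational(101, 25), Pow(5, Rational(1, 2)))), -1)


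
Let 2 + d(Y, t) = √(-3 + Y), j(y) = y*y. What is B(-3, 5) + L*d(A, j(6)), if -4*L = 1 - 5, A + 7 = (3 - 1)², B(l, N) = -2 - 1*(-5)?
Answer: 1 + I*√6 ≈ 1.0 + 2.4495*I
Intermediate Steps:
j(y) = y²
B(l, N) = 3 (B(l, N) = -2 + 5 = 3)
A = -3 (A = -7 + (3 - 1)² = -7 + 2² = -7 + 4 = -3)
d(Y, t) = -2 + √(-3 + Y)
L = 1 (L = -(1 - 5)/4 = -¼*(-4) = 1)
B(-3, 5) + L*d(A, j(6)) = 3 + 1*(-2 + √(-3 - 3)) = 3 + 1*(-2 + √(-6)) = 3 + 1*(-2 + I*√6) = 3 + (-2 + I*√6) = 1 + I*√6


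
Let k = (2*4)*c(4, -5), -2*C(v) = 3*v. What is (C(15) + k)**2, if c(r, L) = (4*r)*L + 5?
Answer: 1550025/4 ≈ 3.8751e+5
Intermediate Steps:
C(v) = -3*v/2
c(r, L) = 5 + 4*L*r (c(r, L) = 4*L*r + 5 = 5 + 4*L*r)
k = -600 (k = (2*4)*(5 + 4*(-5)*4) = 8*(5 - 80) = 8*(-75) = -600)
(C(15) + k)**2 = (-3/2*15 - 600)**2 = (-45/2 - 600)**2 = (-1245/2)**2 = 1550025/4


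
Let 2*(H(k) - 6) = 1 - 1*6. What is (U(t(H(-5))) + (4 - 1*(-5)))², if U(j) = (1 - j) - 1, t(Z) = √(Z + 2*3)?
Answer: (18 - √38)²/4 ≈ 35.020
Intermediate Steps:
H(k) = 7/2 (H(k) = 6 + (1 - 1*6)/2 = 6 + (1 - 6)/2 = 6 + (½)*(-5) = 6 - 5/2 = 7/2)
t(Z) = √(6 + Z) (t(Z) = √(Z + 6) = √(6 + Z))
U(j) = -j
(U(t(H(-5))) + (4 - 1*(-5)))² = (-√(6 + 7/2) + (4 - 1*(-5)))² = (-√(19/2) + (4 + 5))² = (-√38/2 + 9)² = (9 - √38/2)²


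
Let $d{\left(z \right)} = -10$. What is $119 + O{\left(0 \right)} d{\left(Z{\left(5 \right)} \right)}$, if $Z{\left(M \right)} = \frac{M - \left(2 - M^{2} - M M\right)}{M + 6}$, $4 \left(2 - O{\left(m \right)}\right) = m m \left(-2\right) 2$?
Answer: $99$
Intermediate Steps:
$O{\left(m \right)} = 2 + m^{2}$ ($O{\left(m \right)} = 2 - \frac{m m \left(-2\right) 2}{4} = 2 - \frac{m^{2} \left(-2\right) 2}{4} = 2 - \frac{- 2 m^{2} \cdot 2}{4} = 2 - \frac{\left(-4\right) m^{2}}{4} = 2 + m^{2}$)
$Z{\left(M \right)} = \frac{-2 + M + 2 M^{2}}{6 + M}$ ($Z{\left(M \right)} = \frac{M + \left(\left(M^{2} + M^{2}\right) - 2\right)}{6 + M} = \frac{M + \left(2 M^{2} - 2\right)}{6 + M} = \frac{M + \left(-2 + 2 M^{2}\right)}{6 + M} = \frac{-2 + M + 2 M^{2}}{6 + M}$)
$119 + O{\left(0 \right)} d{\left(Z{\left(5 \right)} \right)} = 119 + \left(2 + 0^{2}\right) \left(-10\right) = 119 + \left(2 + 0\right) \left(-10\right) = 119 + 2 \left(-10\right) = 119 - 20 = 99$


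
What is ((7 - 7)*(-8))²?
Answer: 0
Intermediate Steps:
((7 - 7)*(-8))² = (0*(-8))² = 0² = 0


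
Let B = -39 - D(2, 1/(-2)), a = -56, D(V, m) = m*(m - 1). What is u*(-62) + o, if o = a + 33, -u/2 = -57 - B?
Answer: -2162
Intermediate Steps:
D(V, m) = m*(-1 + m)
B = -159/4 (B = -39 - (-1 + 1/(-2))/(-2) = -39 - (-1)*(-1 - 1/2)/2 = -39 - (-1)*(-3)/(2*2) = -39 - 1*3/4 = -39 - 3/4 = -159/4 ≈ -39.750)
u = 69/2 (u = -2*(-57 - 1*(-159/4)) = -2*(-57 + 159/4) = -2*(-69/4) = 69/2 ≈ 34.500)
o = -23 (o = -56 + 33 = -23)
u*(-62) + o = (69/2)*(-62) - 23 = -2139 - 23 = -2162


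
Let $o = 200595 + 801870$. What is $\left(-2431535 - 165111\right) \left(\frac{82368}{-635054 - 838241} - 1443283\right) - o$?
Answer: $\frac{5521459084436280863}{1473295} \approx 3.7477 \cdot 10^{12}$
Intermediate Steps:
$o = 1002465$
$\left(-2431535 - 165111\right) \left(\frac{82368}{-635054 - 838241} - 1443283\right) - o = \left(-2431535 - 165111\right) \left(\frac{82368}{-635054 - 838241} - 1443283\right) - 1002465 = - 2596646 \left(\frac{82368}{-635054 - 838241} - 1443283\right) - 1002465 = - 2596646 \left(\frac{82368}{-1473295} - 1443283\right) - 1002465 = - 2596646 \left(82368 \left(- \frac{1}{1473295}\right) - 1443283\right) - 1002465 = - 2596646 \left(- \frac{82368}{1473295} - 1443283\right) - 1002465 = \left(-2596646\right) \left(- \frac{2126381709853}{1473295}\right) - 1002465 = \frac{5521460561362953038}{1473295} - 1002465 = \frac{5521459084436280863}{1473295}$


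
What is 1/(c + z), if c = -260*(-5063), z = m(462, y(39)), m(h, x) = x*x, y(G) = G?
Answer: 1/1317901 ≈ 7.5878e-7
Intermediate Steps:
m(h, x) = x²
z = 1521 (z = 39² = 1521)
c = 1316380
1/(c + z) = 1/(1316380 + 1521) = 1/1317901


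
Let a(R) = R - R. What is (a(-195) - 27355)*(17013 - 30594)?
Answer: 371508255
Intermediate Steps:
a(R) = 0
(a(-195) - 27355)*(17013 - 30594) = (0 - 27355)*(17013 - 30594) = -27355*(-13581) = 371508255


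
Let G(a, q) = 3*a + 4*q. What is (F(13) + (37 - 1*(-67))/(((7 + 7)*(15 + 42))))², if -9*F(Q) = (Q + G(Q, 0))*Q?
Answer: 8055421504/1432809 ≈ 5622.1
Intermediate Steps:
F(Q) = -4*Q²/9 (F(Q) = -(Q + (3*Q + 4*0))*Q/9 = -(Q + (3*Q + 0))*Q/9 = -(Q + 3*Q)*Q/9 = -4*Q*Q/9 = -4*Q²/9)
(F(13) + (37 - 1*(-67))/(((7 + 7)*(15 + 42))))² = (-4/9*13² + (37 - 1*(-67))/(((7 + 7)*(15 + 42))))² = (-4/9*169 + (37 + 67)/((14*57)))² = (-676/9 + 104/798)² = (-676/9 + 104*(1/798))² = (-676/9 + 52/399)² = (-89752/1197)² = 8055421504/1432809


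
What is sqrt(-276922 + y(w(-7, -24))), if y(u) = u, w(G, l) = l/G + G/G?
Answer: I*sqrt(13568961)/7 ≈ 526.23*I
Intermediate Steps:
w(G, l) = 1 + l/G (w(G, l) = l/G + 1 = 1 + l/G)
sqrt(-276922 + y(w(-7, -24))) = sqrt(-276922 + (-7 - 24)/(-7)) = sqrt(-276922 - 1/7*(-31)) = sqrt(-276922 + 31/7) = sqrt(-1938423/7) = I*sqrt(13568961)/7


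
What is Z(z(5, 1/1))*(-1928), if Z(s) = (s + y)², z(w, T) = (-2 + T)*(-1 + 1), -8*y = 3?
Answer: -2169/8 ≈ -271.13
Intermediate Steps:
y = -3/8 (y = -⅛*3 = -3/8 ≈ -0.37500)
z(w, T) = 0 (z(w, T) = (-2 + T)*0 = 0)
Z(s) = (-3/8 + s)² (Z(s) = (s - 3/8)² = (-3/8 + s)²)
Z(z(5, 1/1))*(-1928) = ((-3 + 8*0)²/64)*(-1928) = ((-3 + 0)²/64)*(-1928) = ((1/64)*(-3)²)*(-1928) = ((1/64)*9)*(-1928) = (9/64)*(-1928) = -2169/8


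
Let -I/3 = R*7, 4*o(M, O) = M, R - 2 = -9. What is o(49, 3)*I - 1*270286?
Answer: -1073941/4 ≈ -2.6849e+5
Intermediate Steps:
R = -7 (R = 2 - 9 = -7)
o(M, O) = M/4
I = 147 (I = -(-21)*7 = -3*(-49) = 147)
o(49, 3)*I - 1*270286 = ((¼)*49)*147 - 1*270286 = (49/4)*147 - 270286 = 7203/4 - 270286 = -1073941/4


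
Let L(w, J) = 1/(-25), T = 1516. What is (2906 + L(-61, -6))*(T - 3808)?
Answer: -166511508/25 ≈ -6.6605e+6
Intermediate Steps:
L(w, J) = -1/25
(2906 + L(-61, -6))*(T - 3808) = (2906 - 1/25)*(1516 - 3808) = (72649/25)*(-2292) = -166511508/25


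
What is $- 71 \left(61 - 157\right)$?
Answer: $6816$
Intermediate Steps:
$- 71 \left(61 - 157\right) = \left(-71\right) \left(-96\right) = 6816$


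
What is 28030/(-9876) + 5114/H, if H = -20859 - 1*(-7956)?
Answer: -68696159/21238338 ≈ -3.2345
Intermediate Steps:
H = -12903 (H = -20859 + 7956 = -12903)
28030/(-9876) + 5114/H = 28030/(-9876) + 5114/(-12903) = 28030*(-1/9876) + 5114*(-1/12903) = -14015/4938 - 5114/12903 = -68696159/21238338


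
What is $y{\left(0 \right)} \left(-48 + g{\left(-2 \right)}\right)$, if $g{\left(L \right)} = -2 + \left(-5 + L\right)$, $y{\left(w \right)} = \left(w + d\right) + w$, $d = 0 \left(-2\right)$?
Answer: $0$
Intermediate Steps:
$d = 0$
$y{\left(w \right)} = 2 w$ ($y{\left(w \right)} = \left(w + 0\right) + w = w + w = 2 w$)
$g{\left(L \right)} = -7 + L$
$y{\left(0 \right)} \left(-48 + g{\left(-2 \right)}\right) = 2 \cdot 0 \left(-48 - 9\right) = 0 \left(-48 - 9\right) = 0 \left(-57\right) = 0$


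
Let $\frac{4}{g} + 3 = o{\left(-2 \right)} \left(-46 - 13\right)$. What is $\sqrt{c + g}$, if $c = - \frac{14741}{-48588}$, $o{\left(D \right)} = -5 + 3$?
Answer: $\frac{\sqrt{2639545590135}}{2793810} \approx 0.58152$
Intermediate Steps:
$o{\left(D \right)} = -2$
$g = \frac{4}{115}$ ($g = \frac{4}{-3 - 2 \left(-46 - 13\right)} = \frac{4}{-3 - -118} = \frac{4}{-3 + 118} = \frac{4}{115} \approx 0.034783$)
$c = \frac{14741}{48588}$ ($c = \left(-14741\right) \left(- \frac{1}{48588}\right) = \frac{14741}{48588} \approx 0.30339$)
$\sqrt{c + g} = \sqrt{\frac{14741}{48588} + \frac{4}{115}} = \sqrt{\frac{1889567}{5587620}} = \frac{\sqrt{2639545590135}}{2793810}$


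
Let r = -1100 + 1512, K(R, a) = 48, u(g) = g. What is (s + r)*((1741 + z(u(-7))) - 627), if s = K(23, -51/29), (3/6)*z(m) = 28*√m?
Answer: 512440 + 25760*I*√7 ≈ 5.1244e+5 + 68155.0*I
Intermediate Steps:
z(m) = 56*√m (z(m) = 2*(28*√m) = 56*√m)
r = 412
s = 48
(s + r)*((1741 + z(u(-7))) - 627) = (48 + 412)*((1741 + 56*√(-7)) - 627) = 460*((1741 + 56*(I*√7)) - 627) = 460*((1741 + 56*I*√7) - 627) = 460*(1114 + 56*I*√7) = 512440 + 25760*I*√7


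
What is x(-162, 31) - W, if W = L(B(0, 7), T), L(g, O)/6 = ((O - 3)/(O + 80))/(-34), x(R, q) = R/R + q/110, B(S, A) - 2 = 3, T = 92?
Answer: 220827/160820 ≈ 1.3731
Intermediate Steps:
B(S, A) = 5 (B(S, A) = 2 + 3 = 5)
x(R, q) = 1 + q/110 (x(R, q) = 1 + q*(1/110) = 1 + q/110)
L(g, O) = -3*(-3 + O)/(17*(80 + O)) (L(g, O) = 6*(((O - 3)/(O + 80))/(-34)) = 6*(((-3 + O)/(80 + O))*(-1/34)) = 6*(-(-3 + O)/(34*(80 + O))) = -3*(-3 + O)/(17*(80 + O)))
W = -267/2924 (W = 3*(3 - 1*92)/(17*(80 + 92)) = (3/17)*(3 - 92)/172 = (3/17)*(1/172)*(-89) = -267/2924 ≈ -0.091313)
x(-162, 31) - W = (1 + (1/110)*31) - 1*(-267/2924) = (1 + 31/110) + 267/2924 = 141/110 + 267/2924 = 220827/160820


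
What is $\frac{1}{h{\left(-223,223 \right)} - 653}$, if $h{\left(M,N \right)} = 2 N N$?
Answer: $\frac{1}{98805} \approx 1.0121 \cdot 10^{-5}$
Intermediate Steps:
$h{\left(M,N \right)} = 2 N^{2}$
$\frac{1}{h{\left(-223,223 \right)} - 653} = \frac{1}{2 \cdot 223^{2} - 653} = \frac{1}{2 \cdot 49729 - 653} = \frac{1}{99458 - 653} = \frac{1}{98805}$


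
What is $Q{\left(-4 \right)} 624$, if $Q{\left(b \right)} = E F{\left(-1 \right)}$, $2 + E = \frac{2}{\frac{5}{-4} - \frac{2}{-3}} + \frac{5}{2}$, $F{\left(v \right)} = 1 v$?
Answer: $\frac{12792}{7} \approx 1827.4$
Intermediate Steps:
$F{\left(v \right)} = v$
$E = - \frac{41}{14}$ ($E = -2 + \left(\frac{2}{\frac{5}{-4} - \frac{2}{-3}} + \frac{5}{2}\right) = -2 + \left(\frac{2}{5 \left(- \frac{1}{4}\right) - - \frac{2}{3}} + 5 \cdot \frac{1}{2}\right) = -2 + \left(\frac{2}{- \frac{5}{4} + \frac{2}{3}} + \frac{5}{2}\right) = -2 + \left(\frac{2}{- \frac{7}{12}} + \frac{5}{2}\right) = -2 + \left(2 \left(- \frac{12}{7}\right) + \frac{5}{2}\right) = -2 + \left(- \frac{24}{7} + \frac{5}{2}\right) = -2 - \frac{13}{14} = - \frac{41}{14} \approx -2.9286$)
$Q{\left(b \right)} = \frac{41}{14}$ ($Q{\left(b \right)} = \left(- \frac{41}{14}\right) \left(-1\right) = \frac{41}{14}$)
$Q{\left(-4 \right)} 624 = \frac{41}{14} \cdot 624 = \frac{12792}{7}$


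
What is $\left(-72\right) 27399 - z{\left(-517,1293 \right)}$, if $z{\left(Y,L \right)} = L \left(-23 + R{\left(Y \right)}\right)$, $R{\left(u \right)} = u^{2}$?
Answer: $-347547666$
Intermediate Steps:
$z{\left(Y,L \right)} = L \left(-23 + Y^{2}\right)$
$\left(-72\right) 27399 - z{\left(-517,1293 \right)} = \left(-72\right) 27399 - 1293 \left(-23 + \left(-517\right)^{2}\right) = -1972728 - 1293 \left(-23 + 267289\right) = -1972728 - 1293 \cdot 267266 = -1972728 - 345574938 = -347547666$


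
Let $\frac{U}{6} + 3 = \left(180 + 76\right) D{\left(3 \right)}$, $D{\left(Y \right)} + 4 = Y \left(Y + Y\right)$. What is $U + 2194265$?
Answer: $2215751$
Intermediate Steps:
$D{\left(Y \right)} = -4 + 2 Y^{2}$ ($D{\left(Y \right)} = -4 + Y \left(Y + Y\right) = -4 + Y 2 Y = -4 + 2 Y^{2}$)
$U = 21486$ ($U = -18 + 6 \left(180 + 76\right) \left(-4 + 2 \cdot 3^{2}\right) = -18 + 6 \cdot 256 \left(-4 + 2 \cdot 9\right) = -18 + 6 \cdot 256 \left(-4 + 18\right) = -18 + 6 \cdot 256 \cdot 14 = -18 + 6 \cdot 3584 = -18 + 21504 = 21486$)
$U + 2194265 = 21486 + 2194265 = 2215751$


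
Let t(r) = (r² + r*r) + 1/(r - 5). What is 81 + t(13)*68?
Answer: 46147/2 ≈ 23074.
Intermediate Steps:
t(r) = 1/(-5 + r) + 2*r² (t(r) = (r² + r²) + 1/(-5 + r) = 2*r² + 1/(-5 + r) = 1/(-5 + r) + 2*r²)
81 + t(13)*68 = 81 + ((1 - 10*13² + 2*13³)/(-5 + 13))*68 = 81 + ((1 - 10*169 + 2*2197)/8)*68 = 81 + ((1 - 1690 + 4394)/8)*68 = 81 + ((⅛)*2705)*68 = 81 + (2705/8)*68 = 81 + 45985/2 = 46147/2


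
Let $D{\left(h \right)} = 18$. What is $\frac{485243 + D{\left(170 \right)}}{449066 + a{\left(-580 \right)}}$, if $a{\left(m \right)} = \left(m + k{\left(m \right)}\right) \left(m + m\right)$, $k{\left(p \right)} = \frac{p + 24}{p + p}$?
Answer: $\frac{485261}{1121310} \approx 0.43276$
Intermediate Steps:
$k{\left(p \right)} = \frac{24 + p}{2 p}$
$a{\left(m \right)} = 2 m \left(m + \frac{24 + m}{2 m}\right)$ ($a{\left(m \right)} = \left(m + \frac{24 + m}{2 m}\right) \left(m + m\right) = \left(m + \frac{24 + m}{2 m}\right) 2 m = 2 m \left(m + \frac{24 + m}{2 m}\right)$)
$\frac{485243 + D{\left(170 \right)}}{449066 + a{\left(-580 \right)}} = \frac{485243 + 18}{449066 + \left(24 - 580 + 2 \left(-580\right)^{2}\right)} = \frac{485261}{449066 + \left(24 - 580 + 2 \cdot 336400\right)} = \frac{485261}{449066 + \left(24 - 580 + 672800\right)} = \frac{485261}{449066 + 672244} = \frac{485261}{1121310}$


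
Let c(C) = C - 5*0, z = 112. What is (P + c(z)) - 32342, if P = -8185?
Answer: -40415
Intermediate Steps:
c(C) = C (c(C) = C + 0 = C)
(P + c(z)) - 32342 = (-8185 + 112) - 32342 = -8073 - 32342 = -40415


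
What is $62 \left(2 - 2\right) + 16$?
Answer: $16$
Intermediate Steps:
$62 \left(2 - 2\right) + 16 = 62 \cdot 0 + 16 = 0 + 16 = 16$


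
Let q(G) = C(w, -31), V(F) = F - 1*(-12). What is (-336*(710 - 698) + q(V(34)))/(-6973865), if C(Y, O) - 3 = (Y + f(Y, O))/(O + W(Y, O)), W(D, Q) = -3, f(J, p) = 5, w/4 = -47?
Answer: 136803/237111410 ≈ 0.00057696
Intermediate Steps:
w = -188 (w = 4*(-47) = -188)
V(F) = 12 + F (V(F) = F + 12 = 12 + F)
C(Y, O) = 3 + (5 + Y)/(-3 + O) (C(Y, O) = 3 + (Y + 5)/(O - 3) = 3 + (5 + Y)/(-3 + O))
q(G) = 285/34 (q(G) = (-4 - 188 + 3*(-31))/(-3 - 31) = (-4 - 188 - 93)/(-34) = -1/34*(-285) = 285/34)
(-336*(710 - 698) + q(V(34)))/(-6973865) = (-336*(710 - 698) + 285/34)/(-6973865) = (-336*12 + 285/34)*(-1/6973865) = (-4032 + 285/34)*(-1/6973865) = -136803/34*(-1/6973865) = 136803/237111410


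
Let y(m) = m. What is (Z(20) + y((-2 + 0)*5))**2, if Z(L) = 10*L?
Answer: 36100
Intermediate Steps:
(Z(20) + y((-2 + 0)*5))**2 = (10*20 + (-2 + 0)*5)**2 = (200 - 2*5)**2 = (200 - 10)**2 = 190**2 = 36100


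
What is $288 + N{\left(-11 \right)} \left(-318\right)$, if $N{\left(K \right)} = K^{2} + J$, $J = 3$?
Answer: $-39144$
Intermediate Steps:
$N{\left(K \right)} = 3 + K^{2}$ ($N{\left(K \right)} = K^{2} + 3 = 3 + K^{2}$)
$288 + N{\left(-11 \right)} \left(-318\right) = 288 + \left(3 + \left(-11\right)^{2}\right) \left(-318\right) = 288 + \left(3 + 121\right) \left(-318\right) = 288 + 124 \left(-318\right) = 288 - 39432 = -39144$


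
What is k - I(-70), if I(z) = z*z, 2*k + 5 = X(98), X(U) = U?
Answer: -9707/2 ≈ -4853.5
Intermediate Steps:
k = 93/2 (k = -5/2 + (½)*98 = -5/2 + 49 = 93/2 ≈ 46.500)
I(z) = z²
k - I(-70) = 93/2 - 1*(-70)² = 93/2 - 1*4900 = 93/2 - 4900 = -9707/2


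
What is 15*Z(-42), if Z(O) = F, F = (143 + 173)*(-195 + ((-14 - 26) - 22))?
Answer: -1218180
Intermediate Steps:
F = -81212 (F = 316*(-195 + (-40 - 22)) = 316*(-195 - 62) = 316*(-257) = -81212)
Z(O) = -81212
15*Z(-42) = 15*(-81212) = -1218180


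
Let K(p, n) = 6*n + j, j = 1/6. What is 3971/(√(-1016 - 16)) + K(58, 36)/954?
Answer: 1297/5724 - 3971*I*√258/516 ≈ 0.22659 - 123.61*I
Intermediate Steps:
j = ⅙ ≈ 0.16667
K(p, n) = ⅙ + 6*n (K(p, n) = 6*n + ⅙ = ⅙ + 6*n)
3971/(√(-1016 - 16)) + K(58, 36)/954 = 3971/(√(-1016 - 16)) + (⅙ + 6*36)/954 = 3971/(√(-1032)) + (⅙ + 216)*(1/954) = 3971/((2*I*√258)) + (1297/6)*(1/954) = 3971*(-I*√258/516) + 1297/5724 = -3971*I*√258/516 + 1297/5724 = 1297/5724 - 3971*I*√258/516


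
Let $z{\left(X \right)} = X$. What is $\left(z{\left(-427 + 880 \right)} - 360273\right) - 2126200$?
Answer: $-2486020$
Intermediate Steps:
$\left(z{\left(-427 + 880 \right)} - 360273\right) - 2126200 = \left(\left(-427 + 880\right) - 360273\right) - 2126200 = \left(453 - 360273\right) - 2126200 = -359820 - 2126200 = -2486020$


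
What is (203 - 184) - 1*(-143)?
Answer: 162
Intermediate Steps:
(203 - 184) - 1*(-143) = 19 + 143 = 162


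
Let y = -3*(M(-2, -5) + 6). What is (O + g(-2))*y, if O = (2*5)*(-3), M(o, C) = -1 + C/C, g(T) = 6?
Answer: 432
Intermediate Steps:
M(o, C) = 0 (M(o, C) = -1 + 1 = 0)
y = -18 (y = -3*(0 + 6) = -3*6 = -18)
O = -30 (O = 10*(-3) = -30)
(O + g(-2))*y = (-30 + 6)*(-18) = -24*(-18) = 432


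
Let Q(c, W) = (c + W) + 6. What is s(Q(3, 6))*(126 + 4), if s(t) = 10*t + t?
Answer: 21450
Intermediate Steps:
Q(c, W) = 6 + W + c (Q(c, W) = (W + c) + 6 = 6 + W + c)
s(t) = 11*t
s(Q(3, 6))*(126 + 4) = (11*(6 + 6 + 3))*(126 + 4) = (11*15)*130 = 165*130 = 21450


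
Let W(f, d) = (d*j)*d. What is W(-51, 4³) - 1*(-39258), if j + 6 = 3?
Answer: 26970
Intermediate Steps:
j = -3 (j = -6 + 3 = -3)
W(f, d) = -3*d² (W(f, d) = (d*(-3))*d = (-3*d)*d = -3*d²)
W(-51, 4³) - 1*(-39258) = -3*(4³)² - 1*(-39258) = -3*64² + 39258 = -3*4096 + 39258 = -12288 + 39258 = 26970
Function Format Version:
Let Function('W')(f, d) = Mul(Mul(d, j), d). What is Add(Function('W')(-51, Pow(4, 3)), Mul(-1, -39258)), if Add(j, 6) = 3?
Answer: 26970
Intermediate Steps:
j = -3 (j = Add(-6, 3) = -3)
Function('W')(f, d) = Mul(-3, Pow(d, 2)) (Function('W')(f, d) = Mul(Mul(d, -3), d) = Mul(Mul(-3, d), d) = Mul(-3, Pow(d, 2)))
Add(Function('W')(-51, Pow(4, 3)), Mul(-1, -39258)) = Add(Mul(-3, Pow(Pow(4, 3), 2)), Mul(-1, -39258)) = Add(Mul(-3, Pow(64, 2)), 39258) = Add(Mul(-3, 4096), 39258) = Add(-12288, 39258) = 26970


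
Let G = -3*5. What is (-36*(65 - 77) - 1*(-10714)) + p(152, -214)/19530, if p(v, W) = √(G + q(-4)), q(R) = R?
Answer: 11146 + I*√19/19530 ≈ 11146.0 + 0.00022319*I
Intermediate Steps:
G = -15
p(v, W) = I*√19 (p(v, W) = √(-15 - 4) = √(-19) = I*√19)
(-36*(65 - 77) - 1*(-10714)) + p(152, -214)/19530 = (-36*(65 - 77) - 1*(-10714)) + (I*√19)/19530 = (-36*(-12) + 10714) + (I*√19)*(1/19530) = (432 + 10714) + I*√19/19530 = 11146 + I*√19/19530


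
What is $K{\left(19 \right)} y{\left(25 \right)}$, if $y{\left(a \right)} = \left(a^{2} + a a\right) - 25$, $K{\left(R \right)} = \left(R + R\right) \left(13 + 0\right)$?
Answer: $605150$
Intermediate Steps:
$K{\left(R \right)} = 26 R$ ($K{\left(R \right)} = 2 R 13 = 26 R$)
$y{\left(a \right)} = -25 + 2 a^{2}$ ($y{\left(a \right)} = \left(a^{2} + a^{2}\right) - 25 = 2 a^{2} - 25 = -25 + 2 a^{2}$)
$K{\left(19 \right)} y{\left(25 \right)} = 26 \cdot 19 \left(-25 + 2 \cdot 25^{2}\right) = 494 \left(-25 + 2 \cdot 625\right) = 494 \left(-25 + 1250\right) = 494 \cdot 1225 = 605150$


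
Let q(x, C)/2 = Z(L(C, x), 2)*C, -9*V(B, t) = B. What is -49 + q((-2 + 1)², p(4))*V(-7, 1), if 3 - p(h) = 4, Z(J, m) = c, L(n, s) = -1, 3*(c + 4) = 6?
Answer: -413/9 ≈ -45.889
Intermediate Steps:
c = -2 (c = -4 + (⅓)*6 = -4 + 2 = -2)
Z(J, m) = -2
V(B, t) = -B/9
p(h) = -1 (p(h) = 3 - 1*4 = 3 - 4 = -1)
q(x, C) = -4*C (q(x, C) = 2*(-2*C) = -4*C)
-49 + q((-2 + 1)², p(4))*V(-7, 1) = -49 + (-4*(-1))*(-⅑*(-7)) = -49 + 4*(7/9) = -49 + 28/9 = -413/9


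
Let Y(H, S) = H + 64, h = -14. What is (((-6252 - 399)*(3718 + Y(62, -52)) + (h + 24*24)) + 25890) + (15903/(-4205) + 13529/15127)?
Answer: -1624574428702956/63609035 ≈ -2.5540e+7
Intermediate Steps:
Y(H, S) = 64 + H
(((-6252 - 399)*(3718 + Y(62, -52)) + (h + 24*24)) + 25890) + (15903/(-4205) + 13529/15127) = (((-6252 - 399)*(3718 + (64 + 62)) + (-14 + 24*24)) + 25890) + (15903/(-4205) + 13529/15127) = ((-6651*(3718 + 126) + (-14 + 576)) + 25890) + (15903*(-1/4205) + 13529*(1/15127)) = ((-6651*3844 + 562) + 25890) + (-15903/4205 + 13529/15127) = ((-25566444 + 562) + 25890) - 183675236/63609035 = (-25565882 + 25890) - 183675236/63609035 = -25539992 - 183675236/63609035 = -1624574428702956/63609035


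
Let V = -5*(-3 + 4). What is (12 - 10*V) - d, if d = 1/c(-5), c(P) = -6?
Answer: 373/6 ≈ 62.167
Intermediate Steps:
V = -5 (V = -5*1 = -5)
d = -⅙ (d = 1/(-6) = -⅙ ≈ -0.16667)
(12 - 10*V) - d = (12 - 10*(-5)) - 1*(-⅙) = (12 + 50) + ⅙ = 62 + ⅙ = 373/6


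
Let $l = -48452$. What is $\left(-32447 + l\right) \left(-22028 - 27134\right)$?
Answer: $3977156638$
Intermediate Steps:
$\left(-32447 + l\right) \left(-22028 - 27134\right) = \left(-32447 - 48452\right) \left(-22028 - 27134\right) = \left(-80899\right) \left(-49162\right) = 3977156638$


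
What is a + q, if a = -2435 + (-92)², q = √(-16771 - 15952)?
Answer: 6029 + I*√32723 ≈ 6029.0 + 180.9*I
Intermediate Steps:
q = I*√32723 (q = √(-32723) = I*√32723 ≈ 180.9*I)
a = 6029 (a = -2435 + 8464 = 6029)
a + q = 6029 + I*√32723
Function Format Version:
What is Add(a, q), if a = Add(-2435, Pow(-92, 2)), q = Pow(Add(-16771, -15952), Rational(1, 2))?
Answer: Add(6029, Mul(I, Pow(32723, Rational(1, 2)))) ≈ Add(6029.0, Mul(180.90, I))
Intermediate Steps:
q = Mul(I, Pow(32723, Rational(1, 2))) (q = Pow(-32723, Rational(1, 2)) = Mul(I, Pow(32723, Rational(1, 2))) ≈ Mul(180.90, I))
a = 6029 (a = Add(-2435, 8464) = 6029)
Add(a, q) = Add(6029, Mul(I, Pow(32723, Rational(1, 2))))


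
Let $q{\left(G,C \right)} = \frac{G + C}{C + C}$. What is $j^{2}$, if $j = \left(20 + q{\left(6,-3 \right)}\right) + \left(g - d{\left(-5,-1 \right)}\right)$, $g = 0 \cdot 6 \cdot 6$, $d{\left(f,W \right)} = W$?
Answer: $\frac{1681}{4} \approx 420.25$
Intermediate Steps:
$g = 0$ ($g = 0 \cdot 6 = 0$)
$q{\left(G,C \right)} = \frac{C + G}{2 C}$
$j = \frac{41}{2}$ ($j = \left(20 + \frac{-3 + 6}{2 \left(-3\right)}\right) + \left(0 - -1\right) = \left(20 + \frac{1}{2} \left(- \frac{1}{3}\right) 3\right) + \left(0 + 1\right) = \left(20 - \frac{1}{2}\right) + 1 = \frac{39}{2} + 1 = \frac{41}{2} \approx 20.5$)
$j^{2} = \left(\frac{41}{2}\right)^{2} = \frac{1681}{4}$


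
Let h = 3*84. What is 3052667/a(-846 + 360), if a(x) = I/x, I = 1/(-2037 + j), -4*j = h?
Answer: 3115551940200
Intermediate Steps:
h = 252
j = -63 (j = -¼*252 = -63)
I = -1/2100 (I = 1/(-2037 - 63) = 1/(-2100) = -1/2100 ≈ -0.00047619)
a(x) = -1/(2100*x)
3052667/a(-846 + 360) = 3052667/((-1/(2100*(-846 + 360)))) = 3052667/((-1/2100/(-486))) = 3052667/((-1/2100*(-1/486))) = 3052667/(1/1020600) = 3052667*1020600 = 3115551940200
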